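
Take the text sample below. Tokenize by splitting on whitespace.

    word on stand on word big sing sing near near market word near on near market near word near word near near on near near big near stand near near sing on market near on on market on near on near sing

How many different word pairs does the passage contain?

42 tokens → 41 bigram windows in total.
Repeated bigrams (each contributes count−1 duplicates):
  near near: 4
  near on: 4
  on near: 4
  word near: 3
  market near: 2
  near market: 2
  near sing: 2
  near word: 2
  … (1 more repeated)
16 duplicate windows → 41 − 16 = 25 distinct.

25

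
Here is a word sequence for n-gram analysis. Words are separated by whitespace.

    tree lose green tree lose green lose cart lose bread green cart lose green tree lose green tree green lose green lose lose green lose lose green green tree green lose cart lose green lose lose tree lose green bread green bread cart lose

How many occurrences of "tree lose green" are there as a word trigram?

Scanning the 42 overlapping trigram windows for "tree lose green":
  position 1–3: tree lose green
  position 4–6: tree lose green
  position 15–17: tree lose green
  position 37–39: tree lose green

4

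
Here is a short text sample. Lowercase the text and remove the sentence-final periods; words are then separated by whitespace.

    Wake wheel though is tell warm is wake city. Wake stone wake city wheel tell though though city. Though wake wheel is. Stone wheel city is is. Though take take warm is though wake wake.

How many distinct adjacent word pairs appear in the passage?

29

35 tokens → 34 bigram windows in total.
Repeated bigrams (each contributes count−1 duplicates):
  is though: 2
  though wake: 2
  wake city: 2
  wake wheel: 2
  warm is: 2
5 duplicate windows → 34 − 5 = 29 distinct.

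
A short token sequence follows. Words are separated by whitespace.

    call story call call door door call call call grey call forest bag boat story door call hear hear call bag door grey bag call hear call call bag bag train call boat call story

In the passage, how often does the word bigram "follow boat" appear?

Scanning the 34 overlapping bigram windows for "follow boat":
  (none found)

0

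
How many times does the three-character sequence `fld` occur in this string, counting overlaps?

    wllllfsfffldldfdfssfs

1

Sliding a length-3 window over the 21 characters (19 positions):
  position 10–12: fld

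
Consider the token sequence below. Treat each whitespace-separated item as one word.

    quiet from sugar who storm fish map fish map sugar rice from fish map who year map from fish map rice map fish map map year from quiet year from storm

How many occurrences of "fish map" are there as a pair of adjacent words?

5

Scanning the 30 overlapping bigram windows for "fish map":
  position 6–7: fish map
  position 8–9: fish map
  position 13–14: fish map
  position 19–20: fish map
  position 23–24: fish map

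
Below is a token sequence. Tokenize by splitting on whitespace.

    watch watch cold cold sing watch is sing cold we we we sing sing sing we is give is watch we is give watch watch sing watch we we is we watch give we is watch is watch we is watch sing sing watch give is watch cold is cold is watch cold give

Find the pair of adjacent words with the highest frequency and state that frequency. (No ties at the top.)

"is watch", 6 times

Bigram frequencies (highest first):
  is watch: 6
  we is: 5
  watch cold: 3
  sing watch: 3
  we we: 3
  sing sing: 3
  … (21 more, each ≤ 3)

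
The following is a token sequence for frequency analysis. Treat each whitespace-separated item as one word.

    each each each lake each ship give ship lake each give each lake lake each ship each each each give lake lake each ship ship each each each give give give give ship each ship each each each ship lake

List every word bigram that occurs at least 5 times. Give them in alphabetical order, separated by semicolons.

Bigram counts meeting the condition (at least 5 times):
  each each: 8
  each ship: 5

each each; each ship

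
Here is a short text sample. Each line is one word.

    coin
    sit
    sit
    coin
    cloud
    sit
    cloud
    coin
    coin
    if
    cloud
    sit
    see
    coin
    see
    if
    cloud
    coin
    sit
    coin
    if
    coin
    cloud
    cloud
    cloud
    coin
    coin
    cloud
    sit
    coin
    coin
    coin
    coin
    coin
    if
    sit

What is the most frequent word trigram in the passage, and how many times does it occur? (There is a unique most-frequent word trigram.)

Trigram frequencies (highest first):
  coin coin coin: 3
  coin cloud sit: 2
  cloud coin coin: 2
  coin coin if: 2
  coin sit sit: 1
  sit sit coin: 1
  … (23 more, each ≤ 1)

"coin coin coin", 3 times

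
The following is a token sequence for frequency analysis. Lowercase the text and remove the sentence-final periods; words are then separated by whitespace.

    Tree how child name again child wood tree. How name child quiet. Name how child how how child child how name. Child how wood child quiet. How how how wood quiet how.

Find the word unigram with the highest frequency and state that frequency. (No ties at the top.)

"how", 11 times

Unigram frequencies (highest first):
  how: 11
  child: 8
  name: 4
  wood: 3
  quiet: 3
  tree: 2
  … (1 more, each ≤ 1)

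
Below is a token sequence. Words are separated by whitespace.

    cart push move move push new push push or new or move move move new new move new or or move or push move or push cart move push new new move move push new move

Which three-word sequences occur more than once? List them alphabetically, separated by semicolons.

move move push; move or push; move push new; new new move

Trigram counts meeting the condition (more than once):
  move move push: 2
  move or push: 2
  move push new: 3
  new new move: 2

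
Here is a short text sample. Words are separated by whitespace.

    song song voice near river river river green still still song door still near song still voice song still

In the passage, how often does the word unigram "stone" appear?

0

Scanning the 19 tokens for "stone":
  (none found)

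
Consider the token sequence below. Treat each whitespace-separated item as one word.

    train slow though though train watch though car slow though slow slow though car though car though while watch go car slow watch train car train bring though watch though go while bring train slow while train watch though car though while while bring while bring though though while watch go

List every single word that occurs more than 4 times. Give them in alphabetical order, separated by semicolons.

car; slow; though; train; watch; while

Unigram counts meeting the condition (more than 4 times):
  car: 6
  slow: 6
  though: 13
  train: 6
  watch: 6
  while: 7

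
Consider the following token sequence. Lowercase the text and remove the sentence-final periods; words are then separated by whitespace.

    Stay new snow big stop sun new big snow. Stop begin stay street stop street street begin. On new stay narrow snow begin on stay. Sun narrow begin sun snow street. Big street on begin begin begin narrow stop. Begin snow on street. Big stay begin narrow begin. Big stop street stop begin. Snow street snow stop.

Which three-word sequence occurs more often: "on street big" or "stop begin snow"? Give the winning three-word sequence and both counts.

"stop begin snow" (2 vs 1)

"on street big": 1 occurrence
"stop begin snow": 2 occurrences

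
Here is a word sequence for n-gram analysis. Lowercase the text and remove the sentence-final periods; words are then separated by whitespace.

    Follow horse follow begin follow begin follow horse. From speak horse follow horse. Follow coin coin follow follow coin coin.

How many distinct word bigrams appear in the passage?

11

20 tokens → 19 bigram windows in total.
Repeated bigrams (each contributes count−1 duplicates):
  follow horse: 3
  horse follow: 3
  begin follow: 2
  coin coin: 2
  follow begin: 2
  follow coin: 2
8 duplicate windows → 19 − 8 = 11 distinct.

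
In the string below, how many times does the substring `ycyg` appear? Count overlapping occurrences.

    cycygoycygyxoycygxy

3

Sliding a length-4 window over the 19 characters (16 positions):
  position 2–5: ycyg
  position 7–10: ycyg
  position 14–17: ycyg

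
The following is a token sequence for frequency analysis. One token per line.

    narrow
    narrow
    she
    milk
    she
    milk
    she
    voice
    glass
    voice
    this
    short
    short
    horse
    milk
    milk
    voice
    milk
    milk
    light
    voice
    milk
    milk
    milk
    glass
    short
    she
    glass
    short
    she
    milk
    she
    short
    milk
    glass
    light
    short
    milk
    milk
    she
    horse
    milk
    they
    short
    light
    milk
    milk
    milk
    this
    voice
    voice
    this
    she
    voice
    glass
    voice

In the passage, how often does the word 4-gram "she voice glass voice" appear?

2

Scanning the 53 overlapping 4-gram windows for "she voice glass voice":
  position 7–10: she voice glass voice
  position 53–56: she voice glass voice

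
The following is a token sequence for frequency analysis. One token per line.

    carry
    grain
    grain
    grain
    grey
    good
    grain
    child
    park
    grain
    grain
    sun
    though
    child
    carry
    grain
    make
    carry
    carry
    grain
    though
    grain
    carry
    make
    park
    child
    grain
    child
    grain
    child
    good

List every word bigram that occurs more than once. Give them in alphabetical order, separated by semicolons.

Bigram counts meeting the condition (more than once):
  carry grain: 3
  child grain: 2
  grain child: 3
  grain grain: 3

carry grain; child grain; grain child; grain grain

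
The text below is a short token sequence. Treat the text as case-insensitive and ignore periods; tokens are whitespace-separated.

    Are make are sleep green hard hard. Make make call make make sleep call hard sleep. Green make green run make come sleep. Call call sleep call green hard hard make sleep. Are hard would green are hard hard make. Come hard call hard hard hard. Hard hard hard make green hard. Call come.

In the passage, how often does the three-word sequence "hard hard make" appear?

Scanning the 52 overlapping trigram windows for "hard hard make":
  position 6–8: hard hard make
  position 29–31: hard hard make
  position 38–40: hard hard make
  position 48–50: hard hard make

4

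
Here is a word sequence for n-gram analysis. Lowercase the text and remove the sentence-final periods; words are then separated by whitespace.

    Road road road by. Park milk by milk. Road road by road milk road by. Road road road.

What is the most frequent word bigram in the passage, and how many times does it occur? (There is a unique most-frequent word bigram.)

"road road", 5 times

Bigram frequencies (highest first):
  road road: 5
  road by: 3
  milk road: 2
  by road: 2
  by park: 1
  park milk: 1
  … (3 more, each ≤ 1)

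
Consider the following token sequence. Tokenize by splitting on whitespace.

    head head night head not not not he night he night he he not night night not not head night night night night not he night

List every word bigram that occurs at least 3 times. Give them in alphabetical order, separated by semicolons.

he night; night night; not not

Bigram counts meeting the condition (at least 3 times):
  he night: 3
  night night: 4
  not not: 3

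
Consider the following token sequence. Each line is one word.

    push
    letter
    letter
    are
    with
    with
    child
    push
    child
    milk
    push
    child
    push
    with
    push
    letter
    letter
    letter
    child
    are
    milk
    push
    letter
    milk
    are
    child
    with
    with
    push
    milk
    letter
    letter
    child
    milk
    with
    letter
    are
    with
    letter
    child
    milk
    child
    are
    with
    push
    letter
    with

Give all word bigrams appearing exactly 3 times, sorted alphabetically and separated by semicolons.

Bigram counts meeting the condition (exactly 3 times):
  are with: 3
  child milk: 3
  letter child: 3
  with push: 3

are with; child milk; letter child; with push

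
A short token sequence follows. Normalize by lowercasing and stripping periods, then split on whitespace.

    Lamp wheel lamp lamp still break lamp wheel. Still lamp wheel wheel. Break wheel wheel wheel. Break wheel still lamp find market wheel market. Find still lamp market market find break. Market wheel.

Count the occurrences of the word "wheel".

Scanning the 33 tokens for "wheel":
  position 2: wheel
  position 8: wheel
  position 11: wheel
  position 12: wheel
  position 14: wheel
  position 15: wheel
  position 16: wheel
  position 18: wheel
  position 23: wheel
  position 33: wheel

10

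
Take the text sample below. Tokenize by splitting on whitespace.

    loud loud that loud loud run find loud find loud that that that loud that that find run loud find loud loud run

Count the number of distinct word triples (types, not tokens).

18

23 tokens → 21 trigram windows in total.
Repeated trigrams (each contributes count−1 duplicates):
  loud find loud: 2
  loud loud run: 2
  loud that that: 2
3 duplicate windows → 21 − 3 = 18 distinct.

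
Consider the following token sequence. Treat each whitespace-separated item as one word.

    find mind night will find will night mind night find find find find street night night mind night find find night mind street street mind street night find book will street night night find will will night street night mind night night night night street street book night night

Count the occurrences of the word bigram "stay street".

0

Scanning the 48 overlapping bigram windows for "stay street":
  (none found)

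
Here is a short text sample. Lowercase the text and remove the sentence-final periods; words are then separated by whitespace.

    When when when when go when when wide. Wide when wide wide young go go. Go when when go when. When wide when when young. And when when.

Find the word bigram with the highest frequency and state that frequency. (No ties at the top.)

Bigram frequencies (highest first):
  when when: 8
  go when: 3
  when wide: 3
  when go: 2
  wide wide: 2
  wide when: 2
  … (6 more, each ≤ 2)

"when when", 8 times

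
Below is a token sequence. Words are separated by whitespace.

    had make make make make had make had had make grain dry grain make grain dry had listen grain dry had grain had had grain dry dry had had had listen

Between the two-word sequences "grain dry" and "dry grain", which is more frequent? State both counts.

"grain dry": 4 occurrences
"dry grain": 1 occurrence

"grain dry" (4 vs 1)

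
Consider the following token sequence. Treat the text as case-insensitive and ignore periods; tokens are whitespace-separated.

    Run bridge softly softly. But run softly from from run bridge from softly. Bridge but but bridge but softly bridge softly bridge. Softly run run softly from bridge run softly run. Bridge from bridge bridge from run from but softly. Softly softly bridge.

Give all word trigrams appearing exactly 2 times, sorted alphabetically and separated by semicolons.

Trigram counts meeting the condition (exactly 2 times):
  run bridge from: 2
  run softly from: 2
  softly bridge softly: 2

run bridge from; run softly from; softly bridge softly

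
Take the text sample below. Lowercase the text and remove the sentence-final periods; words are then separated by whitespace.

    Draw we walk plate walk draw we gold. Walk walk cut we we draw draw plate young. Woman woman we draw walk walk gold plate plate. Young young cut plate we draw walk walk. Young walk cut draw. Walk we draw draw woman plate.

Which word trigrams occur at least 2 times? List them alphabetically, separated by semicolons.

Trigram counts meeting the condition (at least 2 times):
  draw walk walk: 2
  we draw draw: 2
  we draw walk: 2

draw walk walk; we draw draw; we draw walk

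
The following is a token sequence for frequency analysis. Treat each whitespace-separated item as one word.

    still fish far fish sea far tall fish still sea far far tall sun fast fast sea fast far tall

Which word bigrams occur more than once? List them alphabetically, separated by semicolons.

Bigram counts meeting the condition (more than once):
  far tall: 3
  sea far: 2

far tall; sea far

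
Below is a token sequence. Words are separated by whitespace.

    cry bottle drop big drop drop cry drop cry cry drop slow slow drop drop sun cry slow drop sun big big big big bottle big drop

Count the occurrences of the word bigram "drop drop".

Scanning the 26 overlapping bigram windows for "drop drop":
  position 5–6: drop drop
  position 14–15: drop drop

2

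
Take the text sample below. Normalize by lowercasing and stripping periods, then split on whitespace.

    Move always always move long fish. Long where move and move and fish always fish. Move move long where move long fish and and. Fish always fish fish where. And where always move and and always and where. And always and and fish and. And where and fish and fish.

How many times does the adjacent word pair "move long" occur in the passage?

3

Scanning the 49 overlapping bigram windows for "move long":
  position 4–5: move long
  position 17–18: move long
  position 20–21: move long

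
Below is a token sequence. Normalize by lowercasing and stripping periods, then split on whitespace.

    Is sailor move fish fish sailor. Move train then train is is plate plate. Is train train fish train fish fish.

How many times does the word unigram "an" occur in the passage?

Scanning the 21 tokens for "an":
  (none found)

0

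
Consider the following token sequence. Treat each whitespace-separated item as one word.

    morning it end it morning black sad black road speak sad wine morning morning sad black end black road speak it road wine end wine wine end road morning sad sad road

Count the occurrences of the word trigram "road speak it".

Scanning the 30 overlapping trigram windows for "road speak it":
  position 19–21: road speak it

1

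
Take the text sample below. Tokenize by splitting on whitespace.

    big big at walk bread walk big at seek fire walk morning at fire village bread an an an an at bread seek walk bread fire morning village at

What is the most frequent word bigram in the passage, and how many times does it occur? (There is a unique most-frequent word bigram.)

Bigram frequencies (highest first):
  an an: 3
  big at: 2
  walk bread: 2
  big big: 1
  at walk: 1
  bread walk: 1
  … (18 more, each ≤ 1)

"an an", 3 times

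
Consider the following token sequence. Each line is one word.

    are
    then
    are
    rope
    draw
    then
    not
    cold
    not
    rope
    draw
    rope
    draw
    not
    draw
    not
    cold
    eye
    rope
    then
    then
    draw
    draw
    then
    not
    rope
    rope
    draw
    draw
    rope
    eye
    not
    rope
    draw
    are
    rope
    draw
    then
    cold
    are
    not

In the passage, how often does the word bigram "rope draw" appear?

6

Scanning the 40 overlapping bigram windows for "rope draw":
  position 4–5: rope draw
  position 10–11: rope draw
  position 12–13: rope draw
  position 27–28: rope draw
  position 33–34: rope draw
  position 36–37: rope draw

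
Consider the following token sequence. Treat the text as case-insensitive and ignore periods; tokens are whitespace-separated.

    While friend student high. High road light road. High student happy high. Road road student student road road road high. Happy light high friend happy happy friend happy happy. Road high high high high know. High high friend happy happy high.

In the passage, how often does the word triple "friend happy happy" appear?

3

Scanning the 39 overlapping trigram windows for "friend happy happy":
  position 24–26: friend happy happy
  position 27–29: friend happy happy
  position 38–40: friend happy happy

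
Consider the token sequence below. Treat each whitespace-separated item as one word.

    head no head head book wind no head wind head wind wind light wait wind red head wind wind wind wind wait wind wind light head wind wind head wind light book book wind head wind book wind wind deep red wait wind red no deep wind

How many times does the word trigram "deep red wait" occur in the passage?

Scanning the 45 overlapping trigram windows for "deep red wait":
  position 40–42: deep red wait

1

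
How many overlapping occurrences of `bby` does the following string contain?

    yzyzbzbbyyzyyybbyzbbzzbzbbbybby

4

Sliding a length-3 window over the 31 characters (29 positions):
  position 7–9: bby
  position 15–17: bby
  position 26–28: bby
  position 29–31: bby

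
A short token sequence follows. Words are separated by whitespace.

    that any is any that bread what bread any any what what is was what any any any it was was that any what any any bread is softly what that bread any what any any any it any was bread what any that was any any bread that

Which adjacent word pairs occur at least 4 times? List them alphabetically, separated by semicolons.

Bigram counts meeting the condition (at least 4 times):
  any any: 7
  what any: 4

any any; what any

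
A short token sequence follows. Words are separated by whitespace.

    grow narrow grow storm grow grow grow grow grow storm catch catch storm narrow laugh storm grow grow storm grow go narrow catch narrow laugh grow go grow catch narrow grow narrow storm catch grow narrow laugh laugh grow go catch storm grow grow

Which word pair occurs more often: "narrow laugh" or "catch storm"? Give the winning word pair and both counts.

"narrow laugh" (3 vs 2)

"narrow laugh": 3 occurrences
"catch storm": 2 occurrences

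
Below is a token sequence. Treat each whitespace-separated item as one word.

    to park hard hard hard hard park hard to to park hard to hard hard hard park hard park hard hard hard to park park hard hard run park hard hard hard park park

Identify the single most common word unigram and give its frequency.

"hard", 18 times

Unigram frequencies (highest first):
  hard: 18
  park: 10
  to: 5
  run: 1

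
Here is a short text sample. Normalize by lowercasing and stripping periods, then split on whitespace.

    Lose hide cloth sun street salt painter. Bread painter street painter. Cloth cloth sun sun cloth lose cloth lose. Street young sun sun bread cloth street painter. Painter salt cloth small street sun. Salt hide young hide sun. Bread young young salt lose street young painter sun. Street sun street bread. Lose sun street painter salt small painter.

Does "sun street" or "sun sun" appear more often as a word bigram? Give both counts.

"sun street" (4 vs 2)

"sun street": 4 occurrences
"sun sun": 2 occurrences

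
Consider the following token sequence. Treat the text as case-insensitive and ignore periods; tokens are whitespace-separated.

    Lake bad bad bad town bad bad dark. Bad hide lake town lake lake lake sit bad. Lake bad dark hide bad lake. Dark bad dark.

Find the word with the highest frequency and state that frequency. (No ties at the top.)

"bad", 10 times

Unigram frequencies (highest first):
  bad: 10
  lake: 7
  dark: 4
  town: 2
  hide: 2
  sit: 1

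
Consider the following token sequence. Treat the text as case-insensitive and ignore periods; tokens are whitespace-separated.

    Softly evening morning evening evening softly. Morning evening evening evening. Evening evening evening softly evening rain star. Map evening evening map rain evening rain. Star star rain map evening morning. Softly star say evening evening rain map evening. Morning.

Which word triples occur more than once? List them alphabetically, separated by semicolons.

evening evening evening; evening evening softly; evening rain star; map evening morning; morning evening evening; rain map evening

Trigram counts meeting the condition (more than once):
  evening evening evening: 4
  evening evening softly: 2
  evening rain star: 2
  map evening morning: 2
  morning evening evening: 2
  rain map evening: 2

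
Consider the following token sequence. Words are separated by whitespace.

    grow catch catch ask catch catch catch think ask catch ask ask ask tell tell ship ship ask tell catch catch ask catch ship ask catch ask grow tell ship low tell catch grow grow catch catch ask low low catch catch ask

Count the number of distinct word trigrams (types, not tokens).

35

43 tokens → 41 trigram windows in total.
Repeated trigrams (each contributes count−1 duplicates):
  catch catch ask: 4
  ask catch ask: 2
  catch ask catch: 2
  grow catch catch: 2
6 duplicate windows → 41 − 6 = 35 distinct.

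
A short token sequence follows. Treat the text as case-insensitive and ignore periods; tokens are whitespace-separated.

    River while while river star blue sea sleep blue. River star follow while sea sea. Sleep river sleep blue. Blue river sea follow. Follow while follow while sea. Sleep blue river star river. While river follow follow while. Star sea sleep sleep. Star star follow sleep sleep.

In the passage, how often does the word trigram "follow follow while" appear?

2

Scanning the 45 overlapping trigram windows for "follow follow while":
  position 23–25: follow follow while
  position 36–38: follow follow while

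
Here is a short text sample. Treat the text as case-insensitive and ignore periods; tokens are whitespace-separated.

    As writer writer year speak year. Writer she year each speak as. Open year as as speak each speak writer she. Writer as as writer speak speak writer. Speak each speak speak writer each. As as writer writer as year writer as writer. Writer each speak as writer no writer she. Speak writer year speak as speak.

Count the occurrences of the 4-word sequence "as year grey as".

Scanning the 54 overlapping 4-gram windows for "as year grey as":
  (none found)

0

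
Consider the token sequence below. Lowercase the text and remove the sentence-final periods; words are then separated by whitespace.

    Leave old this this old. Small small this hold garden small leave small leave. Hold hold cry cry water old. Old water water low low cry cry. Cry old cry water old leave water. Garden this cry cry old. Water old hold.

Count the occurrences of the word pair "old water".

Scanning the 41 overlapping bigram windows for "old water":
  position 21–22: old water
  position 39–40: old water

2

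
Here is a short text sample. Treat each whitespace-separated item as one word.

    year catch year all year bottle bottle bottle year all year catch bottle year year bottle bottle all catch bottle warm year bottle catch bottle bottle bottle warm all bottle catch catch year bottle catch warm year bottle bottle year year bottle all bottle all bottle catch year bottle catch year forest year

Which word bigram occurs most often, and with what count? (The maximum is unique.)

Bigram frequencies (highest first):
  year bottle: 7
  bottle bottle: 6
  bottle catch: 5
  catch year: 4
  bottle year: 3
  catch bottle: 3
  … (14 more, each ≤ 3)

"year bottle", 7 times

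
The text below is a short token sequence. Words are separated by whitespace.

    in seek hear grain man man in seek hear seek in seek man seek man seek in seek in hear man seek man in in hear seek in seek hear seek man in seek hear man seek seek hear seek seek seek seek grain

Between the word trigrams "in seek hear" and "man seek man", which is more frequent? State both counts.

"in seek hear": 4 occurrences
"man seek man": 2 occurrences

"in seek hear" (4 vs 2)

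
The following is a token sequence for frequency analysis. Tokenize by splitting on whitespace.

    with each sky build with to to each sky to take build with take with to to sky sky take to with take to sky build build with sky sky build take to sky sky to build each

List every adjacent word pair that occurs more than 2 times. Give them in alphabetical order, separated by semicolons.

build with; sky build; sky sky; take to; to sky

Bigram counts meeting the condition (more than 2 times):
  build with: 3
  sky build: 3
  sky sky: 3
  take to: 3
  to sky: 3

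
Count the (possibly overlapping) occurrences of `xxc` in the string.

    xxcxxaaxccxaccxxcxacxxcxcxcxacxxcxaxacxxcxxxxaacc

5

Sliding a length-3 window over the 49 characters (47 positions):
  position 1–3: xxc
  position 15–17: xxc
  position 21–23: xxc
  position 31–33: xxc
  position 39–41: xxc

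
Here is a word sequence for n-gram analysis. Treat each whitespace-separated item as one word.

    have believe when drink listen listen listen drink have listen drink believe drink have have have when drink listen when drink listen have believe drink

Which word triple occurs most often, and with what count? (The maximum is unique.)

"when drink listen", 3 times

Trigram frequencies (highest first):
  when drink listen: 3
  have believe when: 1
  believe when drink: 1
  drink listen listen: 1
  listen listen listen: 1
  listen listen drink: 1
  … (15 more, each ≤ 1)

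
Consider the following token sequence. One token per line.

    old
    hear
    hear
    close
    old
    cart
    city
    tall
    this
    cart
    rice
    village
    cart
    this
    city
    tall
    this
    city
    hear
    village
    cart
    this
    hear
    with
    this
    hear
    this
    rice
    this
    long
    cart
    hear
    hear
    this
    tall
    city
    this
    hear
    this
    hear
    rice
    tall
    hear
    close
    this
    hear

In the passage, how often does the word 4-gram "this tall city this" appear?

1

Scanning the 43 overlapping 4-gram windows for "this tall city this":
  position 34–37: this tall city this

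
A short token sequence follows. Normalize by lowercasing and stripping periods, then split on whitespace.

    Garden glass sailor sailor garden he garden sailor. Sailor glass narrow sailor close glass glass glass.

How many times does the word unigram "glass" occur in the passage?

Scanning the 16 tokens for "glass":
  position 2: glass
  position 10: glass
  position 14: glass
  position 15: glass
  position 16: glass

5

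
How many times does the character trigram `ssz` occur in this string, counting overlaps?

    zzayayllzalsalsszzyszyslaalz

Sliding a length-3 window over the 28 characters (26 positions):
  position 15–17: ssz

1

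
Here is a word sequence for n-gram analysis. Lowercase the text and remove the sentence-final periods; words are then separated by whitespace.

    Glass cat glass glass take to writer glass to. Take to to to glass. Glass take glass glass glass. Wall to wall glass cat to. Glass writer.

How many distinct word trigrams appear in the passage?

24

27 tokens → 25 trigram windows in total.
Repeated trigrams (each contributes count−1 duplicates):
  glass glass take: 2
1 duplicate windows → 25 − 1 = 24 distinct.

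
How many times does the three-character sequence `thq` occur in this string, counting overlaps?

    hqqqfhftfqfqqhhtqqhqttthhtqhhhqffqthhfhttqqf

0

Sliding a length-3 window over the 44 characters (42 positions):
  (no match at any position)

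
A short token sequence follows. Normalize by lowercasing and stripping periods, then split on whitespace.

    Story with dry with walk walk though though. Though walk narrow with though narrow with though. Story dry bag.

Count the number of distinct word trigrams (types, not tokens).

19 tokens → 17 trigram windows in total.
Repeated trigrams (each contributes count−1 duplicates):
  narrow with though: 2
1 duplicate windows → 17 − 1 = 16 distinct.

16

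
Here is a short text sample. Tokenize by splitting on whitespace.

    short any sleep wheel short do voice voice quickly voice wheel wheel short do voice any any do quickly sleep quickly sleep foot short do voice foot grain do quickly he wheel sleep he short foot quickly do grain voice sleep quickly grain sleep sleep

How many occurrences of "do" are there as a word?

Scanning the 45 tokens for "do":
  position 6: do
  position 14: do
  position 18: do
  position 25: do
  position 29: do
  position 38: do

6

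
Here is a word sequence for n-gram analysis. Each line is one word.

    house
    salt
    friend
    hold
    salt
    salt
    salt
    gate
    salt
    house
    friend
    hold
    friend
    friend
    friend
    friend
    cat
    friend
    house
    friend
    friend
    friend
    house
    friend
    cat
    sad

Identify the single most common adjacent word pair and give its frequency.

"friend friend", 5 times

Bigram frequencies (highest first):
  friend friend: 5
  house friend: 3
  friend hold: 2
  salt salt: 2
  friend cat: 2
  friend house: 2
  … (9 more, each ≤ 1)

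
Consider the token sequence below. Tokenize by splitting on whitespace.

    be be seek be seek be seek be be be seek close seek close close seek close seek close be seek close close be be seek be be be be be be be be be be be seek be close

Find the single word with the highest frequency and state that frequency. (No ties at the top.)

"be", 22 times

Unigram frequencies (highest first):
  be: 22
  seek: 10
  close: 8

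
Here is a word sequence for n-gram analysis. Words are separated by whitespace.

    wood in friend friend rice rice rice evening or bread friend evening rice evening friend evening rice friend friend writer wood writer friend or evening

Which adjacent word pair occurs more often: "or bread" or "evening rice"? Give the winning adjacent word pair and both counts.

"or bread": 1 occurrence
"evening rice": 2 occurrences

"evening rice" (2 vs 1)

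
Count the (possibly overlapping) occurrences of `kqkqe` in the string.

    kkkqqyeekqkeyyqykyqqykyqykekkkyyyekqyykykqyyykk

0

Sliding a length-5 window over the 47 characters (43 positions):
  (no match at any position)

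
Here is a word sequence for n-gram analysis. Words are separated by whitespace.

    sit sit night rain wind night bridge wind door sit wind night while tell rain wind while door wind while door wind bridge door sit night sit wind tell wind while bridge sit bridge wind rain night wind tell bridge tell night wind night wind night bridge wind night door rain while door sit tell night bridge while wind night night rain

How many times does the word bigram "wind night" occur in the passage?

Scanning the 61 overlapping bigram windows for "wind night":
  position 5–6: wind night
  position 11–12: wind night
  position 43–44: wind night
  position 45–46: wind night
  position 48–49: wind night
  position 59–60: wind night

6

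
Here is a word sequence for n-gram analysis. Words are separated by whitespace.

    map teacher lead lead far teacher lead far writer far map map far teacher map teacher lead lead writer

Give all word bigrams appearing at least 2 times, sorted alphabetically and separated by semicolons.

Bigram counts meeting the condition (at least 2 times):
  far teacher: 2
  lead far: 2
  lead lead: 2
  map teacher: 2
  teacher lead: 3

far teacher; lead far; lead lead; map teacher; teacher lead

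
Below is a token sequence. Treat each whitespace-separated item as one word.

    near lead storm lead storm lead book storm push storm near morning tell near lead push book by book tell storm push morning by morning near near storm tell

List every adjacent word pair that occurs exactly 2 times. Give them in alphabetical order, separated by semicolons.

lead storm; near lead; storm lead; storm push

Bigram counts meeting the condition (exactly 2 times):
  lead storm: 2
  near lead: 2
  storm lead: 2
  storm push: 2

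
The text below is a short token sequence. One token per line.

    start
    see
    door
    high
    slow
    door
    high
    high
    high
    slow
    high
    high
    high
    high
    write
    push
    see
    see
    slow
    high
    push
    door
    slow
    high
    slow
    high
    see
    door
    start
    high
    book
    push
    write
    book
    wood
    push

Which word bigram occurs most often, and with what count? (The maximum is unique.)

Bigram frequencies (highest first):
  high high: 5
  slow high: 4
  high slow: 3
  see door: 2
  door high: 2
  start see: 1
  … (18 more, each ≤ 1)

"high high", 5 times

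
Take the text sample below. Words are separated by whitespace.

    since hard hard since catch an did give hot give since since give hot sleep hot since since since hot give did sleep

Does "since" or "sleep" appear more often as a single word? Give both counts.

"since": 7 occurrences
"sleep": 2 occurrences

"since" (7 vs 2)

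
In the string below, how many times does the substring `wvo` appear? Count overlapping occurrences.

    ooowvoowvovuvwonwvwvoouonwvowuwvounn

Sliding a length-3 window over the 36 characters (34 positions):
  position 4–6: wvo
  position 8–10: wvo
  position 19–21: wvo
  position 26–28: wvo
  position 31–33: wvo

5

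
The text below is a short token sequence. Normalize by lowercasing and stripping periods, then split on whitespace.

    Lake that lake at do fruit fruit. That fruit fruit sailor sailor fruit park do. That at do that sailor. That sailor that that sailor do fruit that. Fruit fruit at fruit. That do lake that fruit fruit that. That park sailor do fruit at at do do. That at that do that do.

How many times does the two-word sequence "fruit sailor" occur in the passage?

1

Scanning the 53 overlapping bigram windows for "fruit sailor":
  position 10–11: fruit sailor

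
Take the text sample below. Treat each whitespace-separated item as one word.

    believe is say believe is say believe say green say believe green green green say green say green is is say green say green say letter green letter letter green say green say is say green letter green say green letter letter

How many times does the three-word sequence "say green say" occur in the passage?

5

Scanning the 40 overlapping trigram windows for "say green say":
  position 8–10: say green say
  position 15–17: say green say
  position 21–23: say green say
  position 23–25: say green say
  position 31–33: say green say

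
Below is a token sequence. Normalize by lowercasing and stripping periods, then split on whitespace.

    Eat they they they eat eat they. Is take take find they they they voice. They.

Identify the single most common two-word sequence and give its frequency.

"they they", 4 times

Bigram frequencies (highest first):
  they they: 4
  eat they: 2
  they eat: 1
  eat eat: 1
  they is: 1
  is take: 1
  … (5 more, each ≤ 1)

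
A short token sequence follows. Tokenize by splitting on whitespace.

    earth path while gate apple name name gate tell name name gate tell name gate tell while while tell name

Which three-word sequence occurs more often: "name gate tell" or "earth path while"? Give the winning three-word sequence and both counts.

"name gate tell" (3 vs 1)

"name gate tell": 3 occurrences
"earth path while": 1 occurrence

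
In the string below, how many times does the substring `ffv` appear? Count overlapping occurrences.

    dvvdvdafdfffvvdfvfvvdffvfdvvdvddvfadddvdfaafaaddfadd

Sliding a length-3 window over the 52 characters (50 positions):
  position 11–13: ffv
  position 22–24: ffv

2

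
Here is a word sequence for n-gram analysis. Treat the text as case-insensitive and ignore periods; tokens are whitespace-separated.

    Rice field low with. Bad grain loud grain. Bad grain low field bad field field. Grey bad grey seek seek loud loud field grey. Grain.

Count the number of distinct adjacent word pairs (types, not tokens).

22

25 tokens → 24 bigram windows in total.
Repeated bigrams (each contributes count−1 duplicates):
  bad grain: 2
  field grey: 2
2 duplicate windows → 24 − 2 = 22 distinct.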